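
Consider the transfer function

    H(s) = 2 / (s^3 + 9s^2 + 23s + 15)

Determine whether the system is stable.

stable

The denominator s^3 + 9s^2 + 23s + 15 factors as (s + 5)(s + 3)(s + 1), giving poles at s = -5, -3, -1.
Since all poles lie strictly in the left half-plane, the system is stable.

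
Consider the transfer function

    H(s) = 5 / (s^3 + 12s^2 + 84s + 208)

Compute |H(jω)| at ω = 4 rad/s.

Substitute s = j4: numerator = 5, denominator = 16 + j272.
|H(j4)| = |5| / |16 + j272| = 5 / 272.47 ≈ 0.01835.

|H(j4)| ≈ 0.01835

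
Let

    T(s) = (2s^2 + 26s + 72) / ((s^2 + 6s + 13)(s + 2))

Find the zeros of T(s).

Set the numerator to zero: 2s^2 + 26s + 72 = 0, i.e. 2·(s^2 + 13s + 36) = 0.
Factoring: (s + 4)(s + 9) = 0.

s = -4, -9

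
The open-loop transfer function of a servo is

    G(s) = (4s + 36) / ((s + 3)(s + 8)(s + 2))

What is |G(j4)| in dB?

Substitute s = j4: numerator = 36 + j16, denominator = -160 + j120.
|G(j4)| = |36 + j16| / |-160 + j120| = 39.395 / 200 ≈ 0.1970.
In decibels: 20·log₁₀(0.1970) ≈ -14.1 dB.

|G(j4)|_dB ≈ -14.1 dB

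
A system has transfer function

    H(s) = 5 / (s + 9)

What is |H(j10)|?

|H(j10)| ≈ 0.3716

Substitute s = j10: numerator = 5, denominator = 9 + j10.
|H(j10)| = |5| / |9 + j10| = 5 / 13.454 ≈ 0.3716.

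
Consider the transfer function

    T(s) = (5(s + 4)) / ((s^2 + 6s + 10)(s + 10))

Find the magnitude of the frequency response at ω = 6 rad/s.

|T(j6)| ≈ 0.06962

Substitute s = j6: numerator = 20 + j30, denominator = -476 + j204.
|T(j6)| = |20 + j30| / |-476 + j204| = 36.056 / 517.87 ≈ 0.06962.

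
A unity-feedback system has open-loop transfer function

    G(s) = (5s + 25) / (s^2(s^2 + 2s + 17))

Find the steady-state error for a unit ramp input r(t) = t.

e_ss = 0

G(s) has 2 poles at the origin.
This is a Type 2 system; for a ramp input the steady-state error is zero.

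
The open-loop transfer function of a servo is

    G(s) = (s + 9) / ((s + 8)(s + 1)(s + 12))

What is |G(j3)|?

|G(j3)| ≈ 0.02839

Substitute s = j3: numerator = 9 + j3, denominator = -93 + j321.
|G(j3)| = |9 + j3| / |-93 + j321| = 9.4868 / 334.20 ≈ 0.02839.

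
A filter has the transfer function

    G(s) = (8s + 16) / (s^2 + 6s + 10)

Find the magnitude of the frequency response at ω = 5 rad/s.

Substitute s = j5: numerator = 16 + j40, denominator = -15 + j30.
|G(j5)| = |16 + j40| / |-15 + j30| = 43.081 / 33.541 ≈ 1.284.

|G(j5)| ≈ 1.284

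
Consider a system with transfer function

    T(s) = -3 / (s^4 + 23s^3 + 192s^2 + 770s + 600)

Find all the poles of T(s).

s = -5 ± 5j, -1, -12

The poles are the roots of the denominator s^4 + 23s^3 + 192s^2 + 770s + 600 = 0.
Trying s = -1: the polynomial evaluates to 0, so (s + 1) is a factor.
Dividing out leaves s^3 + 22s^2 + 170s + 600 = 0.
This factors further as (s^2 + 10s + 50)(s + 12) = 0.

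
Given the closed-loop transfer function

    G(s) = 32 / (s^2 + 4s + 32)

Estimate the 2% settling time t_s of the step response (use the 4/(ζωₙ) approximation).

t_s ≈ 2 s

Comparing s^2 + 4s + 32 to s^2 + 2ζωₙs + ωₙ²: ωₙ = √32 ≈ 5.657 rad/s and ζ = 4/(2·√32) ≈ 0.3536.
ζωₙ = 4/2 = 2, so t_s ≈ 4/(ζωₙ) = 4/2 = 2 s.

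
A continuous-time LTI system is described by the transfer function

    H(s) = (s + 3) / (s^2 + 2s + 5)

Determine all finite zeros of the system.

Set the numerator to zero: s + 3 = 0.
So s = -3.

s = -3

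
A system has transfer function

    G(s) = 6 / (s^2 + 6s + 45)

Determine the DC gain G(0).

G(0) = 2/15 ≈ 0.1333

Set s = 0: G(0) = (6) / (45) = 2/15.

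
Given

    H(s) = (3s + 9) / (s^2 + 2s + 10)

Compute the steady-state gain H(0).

H(0) = 9/10 ≈ 0.9000

Set s = 0: H(0) = (9) / (10) = 9/10.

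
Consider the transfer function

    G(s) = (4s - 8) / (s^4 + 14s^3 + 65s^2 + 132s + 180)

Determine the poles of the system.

The poles are the roots of the denominator s^4 + 14s^3 + 65s^2 + 132s + 180 = 0.
Trying s = -6: the polynomial evaluates to 0, so (s + 6) is a factor.
Dividing out leaves s^3 + 8s^2 + 17s + 30 = 0.
This factors further as (s^2 + 2s + 5)(s + 6) = 0.

s = -1 ± 2j, -6, -6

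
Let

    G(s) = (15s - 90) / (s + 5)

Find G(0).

G(0) = -18

Set s = 0: G(0) = (-90) / (5) = -18.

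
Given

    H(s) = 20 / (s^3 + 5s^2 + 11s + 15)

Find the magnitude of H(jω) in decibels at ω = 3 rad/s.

|H(j3)|_dB ≈ -3.69 dB

Substitute s = j3: numerator = 20, denominator = -30 + j6.
|H(j3)| = |20| / |-30 + j6| = 20 / 30.594 ≈ 0.6537.
In decibels: 20·log₁₀(0.6537) ≈ -3.69 dB.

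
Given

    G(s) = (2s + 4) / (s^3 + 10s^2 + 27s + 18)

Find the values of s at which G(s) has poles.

The poles are the roots of the denominator s^3 + 10s^2 + 27s + 18 = 0.
Trying s = -1: the polynomial evaluates to 0, so (s + 1) is a factor.
Dividing out leaves s^2 + 9s + 18 = 0.
Factoring the quadratic: (s + 6)(s + 3) = 0.

s = -1, -6, -3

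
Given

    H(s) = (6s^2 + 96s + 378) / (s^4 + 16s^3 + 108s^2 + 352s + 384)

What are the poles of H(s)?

The poles are the roots of the denominator s^4 + 16s^3 + 108s^2 + 352s + 384 = 0.
Trying s = -6: the polynomial evaluates to 0, so (s + 6) is a factor.
Dividing out leaves s^3 + 10s^2 + 48s + 64 = 0.
This factors further as (s^2 + 8s + 32)(s + 2) = 0.

s = -4 + 4j, -4 - 4j, -6, -2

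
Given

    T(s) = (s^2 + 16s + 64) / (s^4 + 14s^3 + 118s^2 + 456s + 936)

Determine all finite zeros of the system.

Set the numerator to zero: s^2 + 16s + 64 = 0.
Factoring: (s + 8)^2 = 0.

s = -8, -8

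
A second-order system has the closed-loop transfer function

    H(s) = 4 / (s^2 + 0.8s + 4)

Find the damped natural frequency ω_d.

ω_d ≈ 1.960 rad/s

Comparing s^2 + 0.8s + 4 to s^2 + 2ζωₙs + ωₙ²: ωₙ = 2 rad/s and ζ = 0.8/(2·2) = 0.2.
ζωₙ = 0.8/2 = 0.4, so ω_d = ωₙ√(1−ζ²) = √(ωₙ² − (ζωₙ)²) = √(4 − 0.4²) = √3.84 ≈ 1.960 rad/s.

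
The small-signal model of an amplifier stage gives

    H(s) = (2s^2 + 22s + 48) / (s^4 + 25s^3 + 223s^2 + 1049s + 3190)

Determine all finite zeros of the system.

s = -3, -8

Set the numerator to zero: 2s^2 + 22s + 48 = 0, i.e. 2·(s^2 + 11s + 24) = 0.
Factoring: (s + 3)(s + 8) = 0.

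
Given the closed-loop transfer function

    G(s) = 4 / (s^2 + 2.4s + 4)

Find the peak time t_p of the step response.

Comparing s^2 + 2.4s + 4 to s^2 + 2ζωₙs + ωₙ²: ωₙ = 2 rad/s and ζ = 2.4/(2·2) = 0.6.
ζωₙ = 2.4/2 = 1.2, so ω_d = ωₙ√(1−ζ²) = √(ωₙ² − (ζωₙ)²) = √(4 − 1.2²) = √2.56 = 1.600 rad/s.
t_p = π/ω_d = π/1.600 ≈ 1.963 s.

t_p ≈ 1.963 s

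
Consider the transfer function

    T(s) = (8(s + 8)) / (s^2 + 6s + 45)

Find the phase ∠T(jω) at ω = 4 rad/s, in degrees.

At s = j4: numerator = 64 + j32, denominator = 29 + j24.
∠T = ∠num − ∠den = 26.565° − (39.611°) = -13.05°.

∠T(j4) ≈ -13.05°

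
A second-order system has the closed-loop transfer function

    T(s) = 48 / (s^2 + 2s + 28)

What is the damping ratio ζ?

ζ ≈ 0.1890

Compare the denominator to the standard form s^2 + 2ζωₙs + ωₙ².
ωₙ² = 28, so ωₙ = √28 ≈ 5.292 rad/s.
2ζωₙ = 2, so ζ = 2/(2·√28) ≈ 0.1890.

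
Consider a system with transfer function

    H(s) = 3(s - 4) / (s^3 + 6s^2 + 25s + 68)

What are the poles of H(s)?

s = -1 + 4j, -1 - 4j, -4

The poles are the roots of the denominator s^3 + 6s^2 + 25s + 68 = 0.
Trying s = -4: the polynomial evaluates to 0, so (s + 4) is a factor.
Dividing out leaves s^2 + 2s + 17 = 0.
The quadratic formula then gives s = -1 ± 4j.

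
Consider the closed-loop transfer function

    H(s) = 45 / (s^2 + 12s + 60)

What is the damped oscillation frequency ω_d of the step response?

ω_d ≈ 4.899 rad/s

Comparing s^2 + 12s + 60 to s^2 + 2ζωₙs + ωₙ²: ωₙ = √60 ≈ 7.746 rad/s and ζ = 12/(2·√60) ≈ 0.7746.
ζωₙ = 12/2 = 6, so ω_d = ωₙ√(1−ζ²) = √(ωₙ² − (ζωₙ)²) = √(60 − 6²) = √24 ≈ 4.899 rad/s.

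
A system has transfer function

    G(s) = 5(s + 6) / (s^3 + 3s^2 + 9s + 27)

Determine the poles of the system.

The poles are the roots of the denominator s^3 + 3s^2 + 9s + 27 = 0.
Trying s = -3: the polynomial evaluates to 0, so (s + 3) is a factor.
Dividing out leaves s^2 + 9 = 0.
The quadratic formula then gives s = 0 ± 3j.

s = 3j, -3j, -3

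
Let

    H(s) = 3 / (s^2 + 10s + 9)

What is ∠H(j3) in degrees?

At s = j3: numerator = 3, denominator = j30.
∠H = ∠num − ∠den = 0° − (90°) = -90°.

∠H(j3) ≈ -90°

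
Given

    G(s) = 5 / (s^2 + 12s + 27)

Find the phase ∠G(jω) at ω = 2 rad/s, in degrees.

At s = j2: numerator = 5, denominator = 23 + j24.
∠G = ∠num − ∠den = 0° − (46.219°) = -46.22°.

∠G(j2) ≈ -46.22°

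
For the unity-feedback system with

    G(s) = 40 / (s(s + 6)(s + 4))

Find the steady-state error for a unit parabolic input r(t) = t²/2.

G(s) has one pole at the origin.
This is a Type 1 system; Ka = lim_{s→0} s^2·G(s) = 0, so the steady-state error for a parabola input is infinite.

e_ss = ∞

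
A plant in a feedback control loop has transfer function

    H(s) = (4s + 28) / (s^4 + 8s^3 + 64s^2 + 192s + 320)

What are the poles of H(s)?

The poles are the roots of the denominator s^4 + 8s^3 + 64s^2 + 192s + 320 = 0.
No real roots exist; factor into two real quadratics: (s^2 + 4s + 40)(s^2 + 4s + 8) = 0.
Each quadratic gives a conjugate pair via the quadratic formula.

s = -2 ± 6j, -2 ± 2j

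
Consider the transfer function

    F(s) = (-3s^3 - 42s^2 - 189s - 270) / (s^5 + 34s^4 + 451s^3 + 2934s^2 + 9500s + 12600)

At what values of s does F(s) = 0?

s = -5, -6, -3

Set the numerator to zero: -3s^3 - 42s^2 - 189s - 270 = 0, i.e. -3·(s^3 + 14s^2 + 63s + 90) = 0.
Factoring: (s + 5)(s + 6)(s + 3) = 0.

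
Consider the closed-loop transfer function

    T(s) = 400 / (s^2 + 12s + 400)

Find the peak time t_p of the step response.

t_p ≈ 0.1647 s

Comparing s^2 + 12s + 400 to s^2 + 2ζωₙs + ωₙ²: ωₙ = 20 rad/s and ζ = 12/(2·20) = 0.3.
ζωₙ = 12/2 = 6, so ω_d = ωₙ√(1−ζ²) = √(ωₙ² − (ζωₙ)²) = √(400 − 6²) = √364 ≈ 19.08 rad/s.
t_p = π/ω_d = π/19.08 ≈ 0.1647 s.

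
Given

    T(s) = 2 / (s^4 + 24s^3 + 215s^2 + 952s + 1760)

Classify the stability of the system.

The denominator s^4 + 24s^3 + 215s^2 + 952s + 1760 factors as (s + 11)(s^2 + 8s + 32)(s + 5), giving poles at s = -11, -4 + 4j, -4 - 4j, -5.
Since all poles lie strictly in the left half-plane, the system is stable.

stable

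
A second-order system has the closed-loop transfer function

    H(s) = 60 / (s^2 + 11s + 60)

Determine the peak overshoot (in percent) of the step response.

%OS ≈ 4.21%

Comparing s^2 + 11s + 60 to s^2 + 2ζωₙs + ωₙ²: ωₙ = √60 ≈ 7.746 rad/s and ζ = 11/(2·√60) ≈ 0.7100.
%OS = 100·exp(−πζ/√(1−ζ²)) = 100·exp(−π·0.7100/√(1−0.7100²)) ≈ 4.21%.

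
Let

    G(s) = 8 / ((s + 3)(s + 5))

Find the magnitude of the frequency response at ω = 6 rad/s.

Substitute s = j6: numerator = 8, denominator = -21 + j48.
|G(j6)| = |8| / |-21 + j48| = 8 / 52.393 ≈ 0.1527.

|G(j6)| ≈ 0.1527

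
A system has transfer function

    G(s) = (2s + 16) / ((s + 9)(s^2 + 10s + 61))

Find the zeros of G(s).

s = -8

Set the numerator to zero: 2s + 16 = 0, i.e. 2·(s + 8) = 0.
So s = -8.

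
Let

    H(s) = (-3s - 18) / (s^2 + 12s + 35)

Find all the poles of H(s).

s = -5, -7

The poles are the roots of the denominator s^2 + 12s + 35 = 0.
Factoring: (s + 5)(s + 7) = 0, so s = -5 and s = -7.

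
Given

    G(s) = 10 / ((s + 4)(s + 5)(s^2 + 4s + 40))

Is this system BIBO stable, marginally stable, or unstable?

stable

The poles can be read from the denominator factors: s = -4, -5, -2 ± 6j.
Since all poles lie strictly in the left half-plane, the system is stable.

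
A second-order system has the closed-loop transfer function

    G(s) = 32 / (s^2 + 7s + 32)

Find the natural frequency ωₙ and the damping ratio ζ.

ωₙ ≈ 5.657 rad/s, ζ ≈ 0.6187

Compare the denominator to the standard form s^2 + 2ζωₙs + ωₙ².
ωₙ² = 32, so ωₙ = √32 ≈ 5.657 rad/s.
2ζωₙ = 7, so ζ = 7/(2·√32) ≈ 0.6187.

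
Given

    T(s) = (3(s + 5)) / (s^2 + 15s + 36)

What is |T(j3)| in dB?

|T(j3)|_dB ≈ -9.54 dB

Substitute s = j3: numerator = 15 + j9, denominator = 27 + j45.
|T(j3)| = |15 + j9| / |27 + j45| = 17.493 / 52.479 ≈ 0.3333.
In decibels: 20·log₁₀(0.3333) ≈ -9.54 dB.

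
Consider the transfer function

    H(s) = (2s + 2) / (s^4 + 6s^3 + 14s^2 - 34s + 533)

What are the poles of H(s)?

The poles are the roots of the denominator s^4 + 6s^3 + 14s^2 - 34s + 533 = 0.
No real roots exist; factor into two real quadratics: (s^2 - 4s + 13)(s^2 + 10s + 41) = 0.
Each quadratic gives a conjugate pair via the quadratic formula.

s = 2 ± 3j, -5 ± 4j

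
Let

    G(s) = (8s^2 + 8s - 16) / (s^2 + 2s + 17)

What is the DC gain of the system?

G(0) = -16/17 ≈ -0.9412

Set s = 0: G(0) = (-16) / (17) = -16/17.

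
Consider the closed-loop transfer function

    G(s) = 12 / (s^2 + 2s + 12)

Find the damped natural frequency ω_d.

ω_d ≈ 3.317 rad/s

Comparing s^2 + 2s + 12 to s^2 + 2ζωₙs + ωₙ²: ωₙ = √12 ≈ 3.464 rad/s and ζ = 2/(2·√12) ≈ 0.2887.
ζωₙ = 2/2 = 1, so ω_d = ωₙ√(1−ζ²) = √(ωₙ² − (ζωₙ)²) = √(12 − 1²) = √11 ≈ 3.317 rad/s.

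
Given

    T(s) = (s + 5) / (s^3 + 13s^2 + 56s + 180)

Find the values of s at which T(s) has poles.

The poles are the roots of the denominator s^3 + 13s^2 + 56s + 180 = 0.
Trying s = -9: the polynomial evaluates to 0, so (s + 9) is a factor.
Dividing out leaves s^2 + 4s + 20 = 0.
The quadratic formula then gives s = -2 ± 4j.

s = -2 + 4j, -2 - 4j, -9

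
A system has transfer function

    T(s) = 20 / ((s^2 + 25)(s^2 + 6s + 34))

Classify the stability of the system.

The poles can be read from the denominator factors: s = 5j, -5j, -3 + 5j, -3 - 5j.
Since the simple pole(s) at s = ±5j lie on the jω-axis with none in the right half-plane, the system is marginally stable.

marginally stable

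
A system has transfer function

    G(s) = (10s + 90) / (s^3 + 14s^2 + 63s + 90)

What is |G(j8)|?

Substitute s = j8: numerator = 90 + j80, denominator = -806 - j8.
|G(j8)| = |90 + j80| / |-806 - j8| = 120.42 / 806.04 ≈ 0.1494.

|G(j8)| ≈ 0.1494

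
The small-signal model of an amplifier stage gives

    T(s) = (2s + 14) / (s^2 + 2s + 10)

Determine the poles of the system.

s = -1 + 3j, -1 - 3j

The poles are the roots of the denominator s^2 + 2s + 10 = 0.
Using the quadratic formula: s = (-2 ± √(-36))/2 = -1 ± 3j.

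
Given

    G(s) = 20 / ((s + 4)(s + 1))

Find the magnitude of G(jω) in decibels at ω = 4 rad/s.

Substitute s = j4: numerator = 20, denominator = -12 + j20.
|G(j4)| = |20| / |-12 + j20| = 20 / 23.324 ≈ 0.8575.
In decibels: 20·log₁₀(0.8575) ≈ -1.34 dB.

|G(j4)|_dB ≈ -1.34 dB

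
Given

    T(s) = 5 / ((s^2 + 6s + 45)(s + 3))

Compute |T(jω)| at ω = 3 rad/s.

|T(j3)| ≈ 0.02928

Substitute s = j3: numerator = 5, denominator = 54 + j162.
|T(j3)| = |5| / |54 + j162| = 5 / 170.76 ≈ 0.02928.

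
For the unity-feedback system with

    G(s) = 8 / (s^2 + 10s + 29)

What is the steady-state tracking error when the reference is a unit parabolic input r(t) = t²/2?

e_ss = ∞

G(s) has no poles at the origin.
This is a Type 0 system; Ka = lim_{s→0} s^2·G(s) = 0, so the steady-state error for a parabola input is infinite.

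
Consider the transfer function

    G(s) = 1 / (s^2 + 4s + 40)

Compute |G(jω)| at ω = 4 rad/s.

Substitute s = j4: numerator = 1, denominator = 24 + j16.
|G(j4)| = |1| / |24 + j16| = 1 / 28.844 ≈ 0.03467.

|G(j4)| ≈ 0.03467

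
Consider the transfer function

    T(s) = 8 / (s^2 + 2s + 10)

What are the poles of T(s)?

s = -1 ± 3j

The poles are the roots of the denominator s^2 + 2s + 10 = 0.
Using the quadratic formula: s = (-2 ± √(-36))/2 = -1 ± 3j.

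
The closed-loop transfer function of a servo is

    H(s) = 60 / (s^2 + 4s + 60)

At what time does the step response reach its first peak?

t_p ≈ 0.4198 s

Comparing s^2 + 4s + 60 to s^2 + 2ζωₙs + ωₙ²: ωₙ = √60 ≈ 7.746 rad/s and ζ = 4/(2·√60) ≈ 0.2582.
ζωₙ = 4/2 = 2, so ω_d = ωₙ√(1−ζ²) = √(ωₙ² − (ζωₙ)²) = √(60 − 2²) = √56 ≈ 7.483 rad/s.
t_p = π/ω_d = π/7.483 ≈ 0.4198 s.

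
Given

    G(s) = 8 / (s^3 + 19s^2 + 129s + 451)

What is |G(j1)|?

Substitute s = j1: numerator = 8, denominator = 432 + j128.
|G(j1)| = |8| / |432 + j128| = 8 / 450.56 ≈ 0.01776.

|G(j1)| ≈ 0.01776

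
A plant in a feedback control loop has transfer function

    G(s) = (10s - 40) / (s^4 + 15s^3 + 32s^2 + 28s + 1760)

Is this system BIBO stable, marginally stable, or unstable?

The denominator s^4 + 15s^3 + 32s^2 + 28s + 1760 factors as (s + 8)(s^2 - 4s + 20)(s + 11), giving poles at s = -8, 2 + 4j, 2 - 4j, -11.
Since the pole(s) at s = 2 ± 4j lie in the right half-plane, the system is unstable.

unstable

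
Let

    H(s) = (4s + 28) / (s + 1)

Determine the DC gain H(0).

H(0) = 28

Set s = 0: H(0) = (28) / (1) = 28.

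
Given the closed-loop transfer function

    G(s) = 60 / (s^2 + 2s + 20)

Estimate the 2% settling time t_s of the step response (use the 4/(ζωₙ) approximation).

t_s ≈ 4 s

Comparing s^2 + 2s + 20 to s^2 + 2ζωₙs + ωₙ²: ωₙ = √20 ≈ 4.472 rad/s and ζ = 2/(2·√20) ≈ 0.2236.
ζωₙ = 2/2 = 1, so t_s ≈ 4/(ζωₙ) = 4/1 = 4 s.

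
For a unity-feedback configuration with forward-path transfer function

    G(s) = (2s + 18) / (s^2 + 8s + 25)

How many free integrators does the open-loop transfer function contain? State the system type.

The denominator has no factor of s at the origin — no free integrator — so this is a Type 0 system.

Type 0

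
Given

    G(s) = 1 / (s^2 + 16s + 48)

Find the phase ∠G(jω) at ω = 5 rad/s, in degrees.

At s = j5: numerator = 1, denominator = 23 + j80.
∠G = ∠num − ∠den = 0° − (73.960°) = -73.96°.

∠G(j5) ≈ -73.96°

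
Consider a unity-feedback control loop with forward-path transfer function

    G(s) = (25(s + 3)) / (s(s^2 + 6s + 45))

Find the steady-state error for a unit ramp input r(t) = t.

e_ss = 0.6000

G(s) has one pole at the origin.
This is a Type 1 system. Kv = lim_{s→0} s·G(s) = 75/45 = 5/3.
e_ss = 1/Kv = 1/(5/3) = 3/5 ≈ 0.6000.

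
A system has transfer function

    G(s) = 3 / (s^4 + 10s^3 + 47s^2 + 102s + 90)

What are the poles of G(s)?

s = -3 ± 3j, -2 ± j

The poles are the roots of the denominator s^4 + 10s^3 + 47s^2 + 102s + 90 = 0.
No real roots exist; factor into two real quadratics: (s^2 + 6s + 18)(s^2 + 4s + 5) = 0.
Each quadratic gives a conjugate pair via the quadratic formula.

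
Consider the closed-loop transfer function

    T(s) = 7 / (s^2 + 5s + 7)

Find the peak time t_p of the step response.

t_p ≈ 3.628 s

Comparing s^2 + 5s + 7 to s^2 + 2ζωₙs + ωₙ²: ωₙ = √7 ≈ 2.646 rad/s and ζ = 5/(2·√7) ≈ 0.9449.
ζωₙ = 5/2 = 2.5, so ω_d = ωₙ√(1−ζ²) = √(ωₙ² − (ζωₙ)²) = √(7 − 2.5²) = √0.75 ≈ 0.8660 rad/s.
t_p = π/ω_d = π/0.8660 ≈ 3.628 s.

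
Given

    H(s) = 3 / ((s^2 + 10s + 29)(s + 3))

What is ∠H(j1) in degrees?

At s = j1: numerator = 3, denominator = 74 + j58.
∠H = ∠num − ∠den = 0° − (38.089°) = -38.09°.

∠H(j1) ≈ -38.09°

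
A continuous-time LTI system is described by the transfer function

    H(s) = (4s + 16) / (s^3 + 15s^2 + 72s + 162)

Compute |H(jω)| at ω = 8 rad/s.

Substitute s = j8: numerator = 16 + j32, denominator = -798 + j64.
|H(j8)| = |16 + j32| / |-798 + j64| = 35.777 / 800.56 ≈ 0.04469.

|H(j8)| ≈ 0.04469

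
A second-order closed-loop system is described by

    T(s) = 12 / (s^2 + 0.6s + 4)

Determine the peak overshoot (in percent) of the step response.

%OS ≈ 62.1%

Comparing s^2 + 0.6s + 4 to s^2 + 2ζωₙs + ωₙ²: ωₙ = 2 rad/s and ζ = 0.6/(2·2) = 0.15.
%OS = 100·exp(−πζ/√(1−ζ²)) = 100·exp(−π·0.15/√(1−0.15²)) ≈ 62.1%.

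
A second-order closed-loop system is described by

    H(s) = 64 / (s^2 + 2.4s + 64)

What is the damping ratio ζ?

Compare the denominator to the standard form s^2 + 2ζωₙs + ωₙ².
ωₙ² = 64, so ωₙ = 8 rad/s.
2ζωₙ = 2.4, so ζ = 2.4/(2·8) = 0.15.
With ζ = 0.15 the response is underdamped.

ζ = 0.15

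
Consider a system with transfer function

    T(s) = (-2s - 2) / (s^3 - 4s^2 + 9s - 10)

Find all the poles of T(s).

The poles are the roots of the denominator s^3 - 4s^2 + 9s - 10 = 0.
Trying s = 2: the polynomial evaluates to 0, so (s - 2) is a factor.
Dividing out leaves s^2 - 2s + 5 = 0.
The quadratic formula then gives s = 1 ± 2j.

s = 1 + 2j, 1 - 2j, 2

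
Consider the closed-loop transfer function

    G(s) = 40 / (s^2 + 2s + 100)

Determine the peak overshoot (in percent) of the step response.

Comparing s^2 + 2s + 100 to s^2 + 2ζωₙs + ωₙ²: ωₙ = 10 rad/s and ζ = 2/(2·10) = 0.1.
%OS = 100·exp(−πζ/√(1−ζ²)) = 100·exp(−π·0.1/√(1−0.1²)) ≈ 72.9%.

%OS ≈ 72.9%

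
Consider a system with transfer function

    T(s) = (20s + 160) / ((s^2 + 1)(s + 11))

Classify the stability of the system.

The poles can be read from the denominator factors: s = ±j, -11.
Since the simple pole(s) at s = ±j lie on the jω-axis with none in the right half-plane, the system is marginally stable.

marginally stable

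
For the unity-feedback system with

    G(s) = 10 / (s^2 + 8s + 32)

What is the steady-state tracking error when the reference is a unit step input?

G(s) has no poles at the origin.
This is a Type 0 system. Kp = lim_{s→0} G(s) = 10/32 = 5/16.
e_ss = 1/(1 + Kp) = 1/(1 + 5/16) = 16/21 ≈ 0.7619.

e_ss = 0.7619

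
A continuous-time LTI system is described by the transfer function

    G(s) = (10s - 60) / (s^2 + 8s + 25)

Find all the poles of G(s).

s = -4 + 3j, -4 - 3j

The poles are the roots of the denominator s^2 + 8s + 25 = 0.
Using the quadratic formula: s = (-8 ± √(-36))/2 = -4 ± 3j.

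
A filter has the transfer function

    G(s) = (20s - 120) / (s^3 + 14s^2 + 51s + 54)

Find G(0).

Set s = 0: G(0) = (-120) / (54) = -20/9.

G(0) = -20/9 ≈ -2.222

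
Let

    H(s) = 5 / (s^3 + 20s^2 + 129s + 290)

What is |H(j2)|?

Substitute s = j2: numerator = 5, denominator = 210 + j250.
|H(j2)| = |5| / |210 + j250| = 5 / 326.50 ≈ 0.01531.

|H(j2)| ≈ 0.01531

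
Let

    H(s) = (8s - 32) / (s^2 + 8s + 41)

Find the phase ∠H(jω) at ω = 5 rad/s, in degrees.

At s = j5: numerator = -32 + j40, denominator = 16 + j40.
∠H = ∠num − ∠den = 128.66° − (68.199°) = 60.46°.

∠H(j5) ≈ 60.46°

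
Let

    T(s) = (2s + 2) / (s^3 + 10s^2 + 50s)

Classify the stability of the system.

marginally stable

The denominator s^3 + 10s^2 + 50s factors as s(s^2 + 10s + 50), giving poles at s = 0, -5 + 5j, -5 - 5j.
Since the simple pole(s) at s = 0 lie on the jω-axis with none in the right half-plane, the system is marginally stable.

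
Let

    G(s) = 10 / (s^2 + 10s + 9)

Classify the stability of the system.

stable

The denominator s^2 + 10s + 9 factors as (s + 1)(s + 9), giving poles at s = -1, -9.
Since all poles lie strictly in the left half-plane, the system is stable.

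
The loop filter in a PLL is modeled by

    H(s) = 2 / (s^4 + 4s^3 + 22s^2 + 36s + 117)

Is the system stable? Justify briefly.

The denominator s^4 + 4s^3 + 22s^2 + 36s + 117 factors as (s^2 + 9)(s^2 + 4s + 13), giving poles at s = ±3j, -2 ± 3j.
Since the simple pole(s) at s = 3j, -3j lie on the jω-axis with none in the right half-plane, the system is marginally stable.

marginally stable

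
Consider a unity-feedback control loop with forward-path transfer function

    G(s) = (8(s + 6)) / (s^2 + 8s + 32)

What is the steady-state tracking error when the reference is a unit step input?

e_ss = 0.4000

G(s) has no poles at the origin.
This is a Type 0 system. Kp = lim_{s→0} G(s) = 48/32 = 3/2.
e_ss = 1/(1 + Kp) = 1/(1 + 3/2) = 2/5 ≈ 0.4000.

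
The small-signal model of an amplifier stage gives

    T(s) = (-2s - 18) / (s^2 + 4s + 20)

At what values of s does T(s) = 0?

s = -9

Set the numerator to zero: -2s - 18 = 0, i.e. -2·(s + 9) = 0.
So s = -9.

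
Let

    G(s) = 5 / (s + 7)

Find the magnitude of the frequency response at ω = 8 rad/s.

Substitute s = j8: numerator = 5, denominator = 7 + j8.
|G(j8)| = |5| / |7 + j8| = 5 / 10.630 ≈ 0.4704.

|G(j8)| ≈ 0.4704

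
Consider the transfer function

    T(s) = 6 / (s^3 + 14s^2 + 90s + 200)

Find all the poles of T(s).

The poles are the roots of the denominator s^3 + 14s^2 + 90s + 200 = 0.
Trying s = -4: the polynomial evaluates to 0, so (s + 4) is a factor.
Dividing out leaves s^2 + 10s + 50 = 0.
The quadratic formula then gives s = -5 ± 5j.

s = -5 ± 5j, -4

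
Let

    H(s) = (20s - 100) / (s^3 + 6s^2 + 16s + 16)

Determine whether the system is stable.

The denominator s^3 + 6s^2 + 16s + 16 factors as (s^2 + 4s + 8)(s + 2), giving poles at s = -2 ± 2j, -2.
Since all poles lie strictly in the left half-plane, the system is stable.

stable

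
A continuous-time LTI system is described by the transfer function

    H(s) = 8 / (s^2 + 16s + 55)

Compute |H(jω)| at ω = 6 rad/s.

|H(j6)| ≈ 0.08175

Substitute s = j6: numerator = 8, denominator = 19 + j96.
|H(j6)| = |8| / |19 + j96| = 8 / 97.862 ≈ 0.08175.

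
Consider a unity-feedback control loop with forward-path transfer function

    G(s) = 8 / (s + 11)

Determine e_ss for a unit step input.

G(s) has no poles at the origin.
This is a Type 0 system. Kp = lim_{s→0} G(s) = 8/11.
e_ss = 1/(1 + Kp) = 1/(1 + 8/11) = 11/19 ≈ 0.5789.

e_ss = 0.5789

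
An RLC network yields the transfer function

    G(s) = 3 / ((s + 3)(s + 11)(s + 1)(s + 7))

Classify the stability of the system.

The poles can be read from the denominator factors: s = -3, -11, -1, -7.
Since all poles lie strictly in the left half-plane, the system is stable.

stable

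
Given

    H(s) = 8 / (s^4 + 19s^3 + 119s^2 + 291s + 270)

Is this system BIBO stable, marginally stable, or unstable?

The denominator s^4 + 19s^3 + 119s^2 + 291s + 270 factors as (s + 9)(s^2 + 4s + 5)(s + 6), giving poles at s = -9, -2 ± j, -6.
Since all poles lie strictly in the left half-plane, the system is stable.

stable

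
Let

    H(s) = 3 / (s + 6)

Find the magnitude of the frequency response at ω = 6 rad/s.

Substitute s = j6: numerator = 3, denominator = 6 + j6.
|H(j6)| = |3| / |6 + j6| = 3 / 8.4853 ≈ 0.3536.

|H(j6)| ≈ 0.3536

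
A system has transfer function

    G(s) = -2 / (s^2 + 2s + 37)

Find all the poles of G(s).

The poles are the roots of the denominator s^2 + 2s + 37 = 0.
Using the quadratic formula: s = (-2 ± √(-144))/2 = -1 ± 6j.

s = -1 + 6j, -1 - 6j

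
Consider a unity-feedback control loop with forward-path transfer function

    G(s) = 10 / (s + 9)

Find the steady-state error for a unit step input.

e_ss = 0.4737

G(s) has no poles at the origin.
This is a Type 0 system. Kp = lim_{s→0} G(s) = 10/9.
e_ss = 1/(1 + Kp) = 1/(1 + 10/9) = 9/19 ≈ 0.4737.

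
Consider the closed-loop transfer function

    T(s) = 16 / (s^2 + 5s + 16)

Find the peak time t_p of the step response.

Comparing s^2 + 5s + 16 to s^2 + 2ζωₙs + ωₙ²: ωₙ = 4 rad/s and ζ = 5/(2·4) = 0.625.
ζωₙ = 5/2 = 2.5, so ω_d = ωₙ√(1−ζ²) = √(ωₙ² − (ζωₙ)²) = √(16 − 2.5²) = √9.75 ≈ 3.122 rad/s.
t_p = π/ω_d = π/3.122 ≈ 1.006 s.

t_p ≈ 1.006 s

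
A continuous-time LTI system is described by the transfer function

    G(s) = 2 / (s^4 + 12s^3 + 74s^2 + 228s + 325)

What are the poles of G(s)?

s = -3 ± 2j, -3 ± 4j

The poles are the roots of the denominator s^4 + 12s^3 + 74s^2 + 228s + 325 = 0.
No real roots exist; factor into two real quadratics: (s^2 + 6s + 13)(s^2 + 6s + 25) = 0.
Each quadratic gives a conjugate pair via the quadratic formula.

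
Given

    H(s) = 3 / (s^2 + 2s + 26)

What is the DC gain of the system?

At s = 0 each factor (s + a) contributes a and each (s^2 + bs + c) contributes c.
H(0) = 3·1 / ((26)) = 3/26 = 3/26.

H(0) = 3/26 ≈ 0.1154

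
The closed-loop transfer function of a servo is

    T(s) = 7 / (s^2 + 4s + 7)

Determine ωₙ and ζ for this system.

ωₙ ≈ 2.646 rad/s, ζ ≈ 0.7559

Compare the denominator to the standard form s^2 + 2ζωₙs + ωₙ².
ωₙ² = 7, so ωₙ = √7 ≈ 2.646 rad/s.
2ζωₙ = 4, so ζ = 4/(2·√7) ≈ 0.7559.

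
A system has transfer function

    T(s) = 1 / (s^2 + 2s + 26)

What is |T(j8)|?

|T(j8)| ≈ 0.02425

Substitute s = j8: numerator = 1, denominator = -38 + j16.
|T(j8)| = |1| / |-38 + j16| = 1 / 41.231 ≈ 0.02425.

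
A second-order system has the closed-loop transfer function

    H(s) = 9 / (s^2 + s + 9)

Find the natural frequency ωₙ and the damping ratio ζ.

Compare the denominator to the standard form s^2 + 2ζωₙs + ωₙ².
ωₙ² = 9, so ωₙ = 3 rad/s.
2ζωₙ = 1, so ζ = 1/(2·3) ≈ 0.1667.
With ζ = 0.1667 the response is underdamped.

ωₙ = 3 rad/s, ζ ≈ 0.1667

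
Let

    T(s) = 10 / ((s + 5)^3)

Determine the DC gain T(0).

T(0) = 2/25 ≈ 0.08000

Set s = 0: T(0) = (10) / (125) = 2/25.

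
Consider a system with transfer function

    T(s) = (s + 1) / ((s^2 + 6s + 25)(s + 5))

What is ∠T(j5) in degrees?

At s = j5: numerator = 1 + j5, denominator = -150 + j150.
∠T = ∠num − ∠den = 78.690° − (135°) = -56.31°.

∠T(j5) ≈ -56.31°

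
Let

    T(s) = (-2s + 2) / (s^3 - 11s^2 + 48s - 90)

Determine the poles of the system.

The poles are the roots of the denominator s^3 - 11s^2 + 48s - 90 = 0.
Trying s = 5: the polynomial evaluates to 0, so (s - 5) is a factor.
Dividing out leaves s^2 - 6s + 18 = 0.
The quadratic formula then gives s = 3 ± 3j.

s = 3 ± 3j, 5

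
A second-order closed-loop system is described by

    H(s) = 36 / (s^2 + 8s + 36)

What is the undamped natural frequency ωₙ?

ωₙ = 6 rad/s

Compare the denominator to the standard form s^2 + 2ζωₙs + ωₙ².
ωₙ² = 36, so ωₙ = 6 rad/s.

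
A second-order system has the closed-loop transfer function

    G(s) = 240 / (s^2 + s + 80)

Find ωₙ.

ωₙ ≈ 8.944 rad/s

Compare the denominator to the standard form s^2 + 2ζωₙs + ωₙ².
ωₙ² = 80, so ωₙ = √80 ≈ 8.944 rad/s.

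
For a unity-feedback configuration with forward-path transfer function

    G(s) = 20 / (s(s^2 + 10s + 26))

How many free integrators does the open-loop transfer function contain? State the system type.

The denominator has 1 factor of s at the origin (free integrator), so this is a Type 1 system.

Type 1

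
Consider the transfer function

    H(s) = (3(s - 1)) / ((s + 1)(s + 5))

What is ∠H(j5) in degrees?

∠H(j5) ≈ -22.38°

At s = j5: numerator = -3 + j15, denominator = -20 + j30.
∠H = ∠num − ∠den = 101.31° − (123.69°) = -22.38°.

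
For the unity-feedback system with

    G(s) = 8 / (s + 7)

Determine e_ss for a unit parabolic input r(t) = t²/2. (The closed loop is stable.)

G(s) has no poles at the origin.
This is a Type 0 system; Ka = lim_{s→0} s^2·G(s) = 0, so the steady-state error for a parabola input is infinite.

e_ss = ∞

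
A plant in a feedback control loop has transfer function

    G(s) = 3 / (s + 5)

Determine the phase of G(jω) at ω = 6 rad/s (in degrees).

At s = j6: numerator = 3, denominator = 5 + j6.
∠G = ∠num − ∠den = 0° − (50.194°) = -50.19°.

∠G(j6) ≈ -50.19°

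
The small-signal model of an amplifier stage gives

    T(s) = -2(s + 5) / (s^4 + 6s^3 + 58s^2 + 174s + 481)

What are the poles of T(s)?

s = -2 ± 3j, -1 ± 6j

The poles are the roots of the denominator s^4 + 6s^3 + 58s^2 + 174s + 481 = 0.
No real roots exist; factor into two real quadratics: (s^2 + 4s + 13)(s^2 + 2s + 37) = 0.
Each quadratic gives a conjugate pair via the quadratic formula.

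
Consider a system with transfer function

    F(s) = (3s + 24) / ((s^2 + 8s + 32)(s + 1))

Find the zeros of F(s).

s = -8

Set the numerator to zero: 3s + 24 = 0, i.e. 3·(s + 8) = 0.
So s = -8.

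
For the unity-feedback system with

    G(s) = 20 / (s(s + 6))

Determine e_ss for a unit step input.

e_ss = 0

G(s) has one pole at the origin.
This is a Type 1 system; for a step input the steady-state error is zero.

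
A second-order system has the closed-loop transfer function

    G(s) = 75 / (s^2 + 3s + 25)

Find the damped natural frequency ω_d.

ω_d ≈ 4.770 rad/s

Comparing s^2 + 3s + 25 to s^2 + 2ζωₙs + ωₙ²: ωₙ = 5 rad/s and ζ = 3/(2·5) = 0.3.
ζωₙ = 3/2 = 1.5, so ω_d = ωₙ√(1−ζ²) = √(ωₙ² − (ζωₙ)²) = √(25 − 1.5²) = √22.75 ≈ 4.770 rad/s.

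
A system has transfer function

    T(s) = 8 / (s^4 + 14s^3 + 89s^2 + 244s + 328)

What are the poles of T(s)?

s = -5 ± 4j, -2 ± 2j

The poles are the roots of the denominator s^4 + 14s^3 + 89s^2 + 244s + 328 = 0.
No real roots exist; factor into two real quadratics: (s^2 + 10s + 41)(s^2 + 4s + 8) = 0.
Each quadratic gives a conjugate pair via the quadratic formula.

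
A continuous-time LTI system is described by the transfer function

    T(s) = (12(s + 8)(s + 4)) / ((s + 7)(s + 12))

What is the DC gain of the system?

At s = 0 each factor (s + a) contributes a and each (s^2 + bs + c) contributes c.
T(0) = 12·(8) · (4) / ((7) · (12)) = 384/84 = 32/7.

T(0) = 32/7 ≈ 4.571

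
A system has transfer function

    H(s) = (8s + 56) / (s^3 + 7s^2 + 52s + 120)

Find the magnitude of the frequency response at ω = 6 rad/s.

|H(j6)| ≈ 0.4519

Substitute s = j6: numerator = 56 + j48, denominator = -132 + j96.
|H(j6)| = |56 + j48| / |-132 + j96| = 73.756 / 163.22 ≈ 0.4519.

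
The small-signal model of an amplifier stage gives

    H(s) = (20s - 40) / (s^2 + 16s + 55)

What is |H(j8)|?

|H(j8)| ≈ 1.285

Substitute s = j8: numerator = -40 + j160, denominator = -9 + j128.
|H(j8)| = |-40 + j160| / |-9 + j128| = 164.92 / 128.32 ≈ 1.285.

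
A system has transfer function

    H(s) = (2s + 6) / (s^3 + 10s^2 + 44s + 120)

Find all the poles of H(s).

s = -6, -2 ± 4j

The poles are the roots of the denominator s^3 + 10s^2 + 44s + 120 = 0.
Trying s = -6: the polynomial evaluates to 0, so (s + 6) is a factor.
Dividing out leaves s^2 + 4s + 20 = 0.
The quadratic formula then gives s = -2 ± 4j.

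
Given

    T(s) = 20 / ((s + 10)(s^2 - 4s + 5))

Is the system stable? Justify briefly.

unstable

The poles can be read from the denominator factors: s = -10, 2 + j, 2 - j.
Since the pole(s) at s = 2 ± j lie in the right half-plane, the system is unstable.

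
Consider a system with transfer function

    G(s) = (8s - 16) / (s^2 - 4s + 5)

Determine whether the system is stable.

The denominator s^2 - 4s + 5 factors as (s^2 - 4s + 5), giving poles at s = 2 + j, 2 - j.
Since the pole(s) at s = 2 + j, 2 - j lie in the right half-plane, the system is unstable.

unstable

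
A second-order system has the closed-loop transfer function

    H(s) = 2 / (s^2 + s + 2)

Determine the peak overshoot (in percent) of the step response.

%OS ≈ 30.5%

Comparing s^2 + s + 2 to s^2 + 2ζωₙs + ωₙ²: ωₙ = √2 ≈ 1.414 rad/s and ζ = 1/(2·√2) ≈ 0.3536.
%OS = 100·exp(−πζ/√(1−ζ²)) = 100·exp(−π·0.3536/√(1−0.3536²)) ≈ 30.5%.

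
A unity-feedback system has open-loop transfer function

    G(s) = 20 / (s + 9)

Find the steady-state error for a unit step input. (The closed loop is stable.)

G(s) has no poles at the origin.
This is a Type 0 system. Kp = lim_{s→0} G(s) = 20/9.
e_ss = 1/(1 + Kp) = 1/(1 + 20/9) = 9/29 ≈ 0.3103.

e_ss = 0.3103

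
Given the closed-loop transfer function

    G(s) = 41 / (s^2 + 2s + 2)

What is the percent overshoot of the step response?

%OS ≈ 4.32%

Comparing s^2 + 2s + 2 to s^2 + 2ζωₙs + ωₙ²: ωₙ = √2 ≈ 1.414 rad/s and ζ = 2/(2·√2) ≈ 0.7071.
%OS = 100·exp(−πζ/√(1−ζ²)) = 100·exp(−π·0.7071/√(1−0.7071²)) ≈ 4.32%.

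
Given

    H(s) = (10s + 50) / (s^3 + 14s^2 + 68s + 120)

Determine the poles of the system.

The poles are the roots of the denominator s^3 + 14s^2 + 68s + 120 = 0.
Trying s = -6: the polynomial evaluates to 0, so (s + 6) is a factor.
Dividing out leaves s^2 + 8s + 20 = 0.
The quadratic formula then gives s = -4 ± 2j.

s = -4 + 2j, -4 - 2j, -6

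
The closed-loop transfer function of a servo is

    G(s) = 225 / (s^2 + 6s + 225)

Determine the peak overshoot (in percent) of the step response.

%OS ≈ 52.7%

Comparing s^2 + 6s + 225 to s^2 + 2ζωₙs + ωₙ²: ωₙ = 15 rad/s and ζ = 6/(2·15) = 0.2.
%OS = 100·exp(−πζ/√(1−ζ²)) = 100·exp(−π·0.2/√(1−0.2²)) ≈ 52.7%.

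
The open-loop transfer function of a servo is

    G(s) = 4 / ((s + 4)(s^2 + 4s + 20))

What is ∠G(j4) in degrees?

At s = j4: numerator = 4, denominator = -48 + j80.
∠G = ∠num − ∠den = 0° − (120.96°) = -121.0°.

∠G(j4) ≈ -121.0°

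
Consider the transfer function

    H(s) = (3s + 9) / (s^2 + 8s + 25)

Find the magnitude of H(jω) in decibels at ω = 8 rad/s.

Substitute s = j8: numerator = 9 + j24, denominator = -39 + j64.
|H(j8)| = |9 + j24| / |-39 + j64| = 25.632 / 74.947 ≈ 0.3420.
In decibels: 20·log₁₀(0.3420) ≈ -9.32 dB.

|H(j8)|_dB ≈ -9.32 dB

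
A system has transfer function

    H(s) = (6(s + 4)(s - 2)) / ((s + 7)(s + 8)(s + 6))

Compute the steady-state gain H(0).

H(0) = -1/7 ≈ -0.1429

At s = 0 each factor (s + a) contributes a and each (s^2 + bs + c) contributes c.
H(0) = 6·(4) · (-2) / ((7) · (8) · (6)) = -48/336 = -1/7.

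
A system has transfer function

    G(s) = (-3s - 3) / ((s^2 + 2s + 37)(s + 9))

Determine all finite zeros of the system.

s = -1

Set the numerator to zero: -3s - 3 = 0, i.e. -3·(s + 1) = 0.
So s = -1.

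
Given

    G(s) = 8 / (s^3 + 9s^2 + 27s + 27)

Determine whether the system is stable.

stable

The denominator s^3 + 9s^2 + 27s + 27 factors as (s + 3)^3, giving poles at s = -3, -3, -3.
Since all poles lie strictly in the left half-plane, the system is stable.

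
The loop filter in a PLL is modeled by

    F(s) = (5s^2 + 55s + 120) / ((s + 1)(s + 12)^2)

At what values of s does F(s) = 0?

Set the numerator to zero: 5s^2 + 55s + 120 = 0, i.e. 5·(s^2 + 11s + 24) = 0.
Factoring: (s + 8)(s + 3) = 0.

s = -8, -3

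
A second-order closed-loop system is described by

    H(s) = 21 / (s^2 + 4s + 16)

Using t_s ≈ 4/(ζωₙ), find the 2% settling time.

t_s ≈ 2 s

Comparing s^2 + 4s + 16 to s^2 + 2ζωₙs + ωₙ²: ωₙ = 4 rad/s and ζ = 4/(2·4) = 0.5.
ζωₙ = 4/2 = 2, so t_s ≈ 4/(ζωₙ) = 4/2 = 2 s.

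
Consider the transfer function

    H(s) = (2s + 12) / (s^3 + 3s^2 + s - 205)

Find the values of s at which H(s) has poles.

The poles are the roots of the denominator s^3 + 3s^2 + s - 205 = 0.
Trying s = 5: the polynomial evaluates to 0, so (s - 5) is a factor.
Dividing out leaves s^2 + 8s + 41 = 0.
The quadratic formula then gives s = -4 ± 5j.

s = -4 + 5j, -4 - 5j, 5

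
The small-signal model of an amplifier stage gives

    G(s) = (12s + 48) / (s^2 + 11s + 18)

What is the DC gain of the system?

G(0) = 8/3 ≈ 2.667

Set s = 0: G(0) = (48) / (18) = 8/3.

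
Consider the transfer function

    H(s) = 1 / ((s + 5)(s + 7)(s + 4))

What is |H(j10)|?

|H(j10)| ≈ 0.0006803

Substitute s = j10: numerator = 1, denominator = -1460 - j170.
|H(j10)| = |1| / |-1460 - j170| = 1 / 1469.9 ≈ 0.0006803.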